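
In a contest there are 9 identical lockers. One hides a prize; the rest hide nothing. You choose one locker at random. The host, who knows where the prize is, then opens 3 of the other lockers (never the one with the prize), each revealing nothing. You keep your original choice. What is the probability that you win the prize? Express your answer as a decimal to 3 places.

0.111

The host can always open 3 empty lockers regardless of your choice, so the reveals give no information about your original locker.
P(win by staying) = 1/9 ≈ 0.111.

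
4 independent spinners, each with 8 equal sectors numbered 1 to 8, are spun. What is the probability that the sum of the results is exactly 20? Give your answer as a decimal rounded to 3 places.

0.077

There are 8^4 = 4096 equally likely outcomes.
The number of ordered 4-tuples from {1,…,8} summing to 20 is 315.
P(sum = 20) = 315/4096 ≈ 0.077.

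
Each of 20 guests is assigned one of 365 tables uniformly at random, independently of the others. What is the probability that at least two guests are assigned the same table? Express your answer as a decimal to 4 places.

It's easier to compute the probability that all 20 are distinct.
P(all distinct) = 365/365 · 364/365 · ··· · 346/365 ≈ 0.5886.
So the probability of at least one match is 1 − 0.5886 = 0.4114.

0.4114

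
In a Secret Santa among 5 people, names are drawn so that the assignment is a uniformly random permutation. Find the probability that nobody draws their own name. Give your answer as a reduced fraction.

11/30

This is the derangement probability: permutations of 5 with no fixed point.
D(5) = 5! · (1 − 1/1! + 1/2! − ··· + (−1)^5/5!) = 44.
P = 44/120 = 11/30.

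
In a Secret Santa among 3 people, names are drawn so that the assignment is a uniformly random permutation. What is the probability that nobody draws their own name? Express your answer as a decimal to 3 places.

This is the derangement probability: permutations of 3 with no fixed point.
D(3) = 3! · (1 − 1/1! + 1/2! − ··· + (−1)^3/3!) = 2.
P = 2/6 = 1/3 ≈ 0.333.

0.333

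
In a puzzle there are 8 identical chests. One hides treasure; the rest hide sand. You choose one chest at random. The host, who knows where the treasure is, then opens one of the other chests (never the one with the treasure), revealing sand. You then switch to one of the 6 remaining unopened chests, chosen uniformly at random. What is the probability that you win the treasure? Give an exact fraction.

7/48

Your original chest holds the treasure with probability 1/8, so the other 7 collectively hold it with probability 7/8.
The host can always find an empty chest to open, so this doesn't change that 7/8; it is now spread over the 6 remaining unopened chests.
P(win by switching) = (7/8) · (1/6) = 7/48.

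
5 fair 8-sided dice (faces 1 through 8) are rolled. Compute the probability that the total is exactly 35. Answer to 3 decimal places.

There are 8^5 = 32768 equally likely outcomes.
The number of ordered 5-tuples from {1,…,8} summing to 35 is 126.
P(sum = 35) = 126/32768 = 63/16384 ≈ 0.004.

0.004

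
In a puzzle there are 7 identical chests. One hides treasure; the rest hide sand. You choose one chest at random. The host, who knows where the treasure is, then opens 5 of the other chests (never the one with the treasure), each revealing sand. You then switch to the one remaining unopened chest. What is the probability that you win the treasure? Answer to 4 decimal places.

0.8571

Your original chest holds the treasure with probability 1/7, so the other 6 collectively hold it with probability 6/7.
The host can always find 5 empty chests to open, so the reveals don't change that 6/7; it is now spread over the 1 remaining unopened chest.
P(win by switching) = (6/7) · (1/1) = 6/7 ≈ 0.8571.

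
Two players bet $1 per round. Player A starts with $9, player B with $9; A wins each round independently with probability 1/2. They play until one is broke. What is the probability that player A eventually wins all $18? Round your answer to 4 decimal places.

With a fair step, P(i) = ½P(i−1) + ½P(i+1) with P(0)=0, P(18)=1 has the linear solution P(i) = i/18.
P(9) = 9/18 = 1/2 ≈ 0.5000.

0.5000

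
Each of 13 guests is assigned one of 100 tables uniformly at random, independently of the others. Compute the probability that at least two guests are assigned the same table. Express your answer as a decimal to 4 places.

0.5572

It's easier to compute the probability that all 13 are distinct.
P(all distinct) = 100/100 · 99/100 · ··· · 88/100 ≈ 0.4428.
So the probability of at least one match is 1 − 0.4428 = 0.5572.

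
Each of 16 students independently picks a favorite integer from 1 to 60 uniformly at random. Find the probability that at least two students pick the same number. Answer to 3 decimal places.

It's easier to compute the probability that all 16 are distinct.
P(all distinct) = 60/60 · 59/60 · ··· · 45/60 ≈ 0.111.
So the probability of at least one match is 1 − 0.111 = 0.889.

0.889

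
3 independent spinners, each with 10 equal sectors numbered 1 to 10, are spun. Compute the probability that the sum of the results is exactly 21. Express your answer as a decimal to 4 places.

0.0550

There are 10^3 = 1000 equally likely outcomes.
The number of ordered 3-tuples from {1,…,10} summing to 21 is 55.
P(sum = 21) = 55/1000 = 11/200 ≈ 0.0550.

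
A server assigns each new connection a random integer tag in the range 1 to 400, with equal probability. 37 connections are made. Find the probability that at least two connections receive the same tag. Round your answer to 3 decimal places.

It's easier to compute the probability that all 37 are distinct.
P(all distinct) = 400/400 · 399/400 · ··· · 364/400 ≈ 0.179.
So the probability of at least one match is 1 − 0.179 = 0.821.

0.821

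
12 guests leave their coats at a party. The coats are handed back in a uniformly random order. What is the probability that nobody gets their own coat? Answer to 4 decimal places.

0.3679

This is the derangement probability: permutations of 12 with no fixed point.
D(12) = 12! · (1 − 1/1! + 1/2! − ··· + (−1)^12/12!) = 176214841.
P = 176214841/479001600 = 16019531/43545600 ≈ 0.3679.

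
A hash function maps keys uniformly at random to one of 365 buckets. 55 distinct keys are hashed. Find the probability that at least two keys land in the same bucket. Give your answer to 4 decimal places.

0.9863

It's easier to compute the probability that all 55 are distinct.
P(all distinct) = 365/365 · 364/365 · ··· · 311/365 ≈ 0.0137.
So the probability of at least one match is 1 − 0.0137 = 0.9863.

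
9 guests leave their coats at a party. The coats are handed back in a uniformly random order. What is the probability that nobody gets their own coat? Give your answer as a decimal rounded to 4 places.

0.3679

This is the derangement probability: permutations of 9 with no fixed point.
D(9) = 9! · (1 − 1/1! + 1/2! − ··· + (−1)^9/9!) = 133496.
P = 133496/362880 = 16687/45360 ≈ 0.3679.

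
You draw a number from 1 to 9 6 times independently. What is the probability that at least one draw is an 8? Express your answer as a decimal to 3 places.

0.507

P(no draw is an 8) = (8/9)^6 ≈ 0.493.
P(at least one) = 1 − 0.493 = 0.507.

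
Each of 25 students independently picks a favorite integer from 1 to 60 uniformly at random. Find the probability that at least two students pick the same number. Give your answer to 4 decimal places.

It's easier to compute the probability that all 25 are distinct.
P(all distinct) = 60/60 · 59/60 · ··· · 36/60 ≈ 0.0028.
So the probability of at least one match is 1 − 0.0028 = 0.9972.

0.9972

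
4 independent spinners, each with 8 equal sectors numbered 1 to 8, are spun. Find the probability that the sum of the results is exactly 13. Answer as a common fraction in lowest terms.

51/1024

There are 8^4 = 4096 equally likely outcomes.
The number of ordered 4-tuples from {1,…,8} summing to 13 is 204.
P(sum = 13) = 204/4096 = 51/1024.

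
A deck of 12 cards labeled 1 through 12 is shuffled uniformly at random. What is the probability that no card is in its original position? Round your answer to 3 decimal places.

0.368

This is the derangement probability: permutations of 12 with no fixed point.
D(12) = 12! · (1 − 1/1! + 1/2! − ··· + (−1)^12/12!) = 176214841.
P = 176214841/479001600 = 16019531/43545600 ≈ 0.368.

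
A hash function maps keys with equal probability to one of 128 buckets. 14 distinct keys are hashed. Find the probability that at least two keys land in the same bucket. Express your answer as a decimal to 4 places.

0.5216

It's easier to compute the probability that all 14 are distinct.
P(all distinct) = 128/128 · 127/128 · ··· · 115/128 ≈ 0.4784.
So the probability of at least one match is 1 − 0.4784 = 0.5216.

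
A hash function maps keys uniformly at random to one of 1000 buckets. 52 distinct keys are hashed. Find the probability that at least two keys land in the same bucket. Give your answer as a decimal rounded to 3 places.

0.741

It's easier to compute the probability that all 52 are distinct.
P(all distinct) = 1000/1000 · 999/1000 · ··· · 949/1000 ≈ 0.259.
So the probability of at least one match is 1 − 0.259 = 0.741.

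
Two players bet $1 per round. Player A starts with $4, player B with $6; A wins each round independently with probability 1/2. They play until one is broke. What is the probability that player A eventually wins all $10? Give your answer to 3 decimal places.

0.400

With a fair step, P(i) = ½P(i−1) + ½P(i+1) with P(0)=0, P(10)=1 has the linear solution P(i) = i/10.
P(4) = 4/10 = 2/5 ≈ 0.400.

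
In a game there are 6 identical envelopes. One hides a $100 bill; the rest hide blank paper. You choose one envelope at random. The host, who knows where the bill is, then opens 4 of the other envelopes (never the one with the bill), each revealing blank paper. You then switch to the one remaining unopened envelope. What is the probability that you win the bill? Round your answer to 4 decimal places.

0.8333

Your original envelope holds the bill with probability 1/6, so the other 5 collectively hold it with probability 5/6.
The host can always find 4 empty envelopes to open, so the reveals don't change that 5/6; it is now spread over the 1 remaining unopened envelope.
P(win by switching) = (5/6) · (1/1) = 5/6 ≈ 0.8333.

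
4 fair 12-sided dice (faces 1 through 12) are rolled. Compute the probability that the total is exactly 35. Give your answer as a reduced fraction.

There are 12^4 = 20736 equally likely outcomes.
The number of ordered 4-tuples from {1,…,12} summing to 35 is 544.
P(sum = 35) = 544/20736 = 17/648.

17/648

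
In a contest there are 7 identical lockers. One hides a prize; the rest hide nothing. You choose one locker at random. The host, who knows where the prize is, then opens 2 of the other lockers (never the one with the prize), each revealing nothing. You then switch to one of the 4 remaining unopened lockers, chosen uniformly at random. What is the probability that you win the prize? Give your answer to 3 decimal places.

0.214

Your original locker holds the prize with probability 1/7, so the other 6 collectively hold it with probability 6/7.
The host can always find 2 empty lockers to open, so the reveals don't change that 6/7; it is now spread over the 4 remaining unopened lockers.
P(win by switching) = (6/7) · (1/4) = 3/14 ≈ 0.214.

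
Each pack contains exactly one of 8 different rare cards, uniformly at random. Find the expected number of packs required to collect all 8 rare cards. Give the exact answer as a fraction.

After i distinct types are collected, each trial gives a new one with probability (8−i)/8, so the expected wait for the next new type is 8/(8−i).
E = 8/8 + 8/7 + 8/6 + 8/5 + 8/4 + 8/3 + 8/2 + 8/1 = 761/35.

761/35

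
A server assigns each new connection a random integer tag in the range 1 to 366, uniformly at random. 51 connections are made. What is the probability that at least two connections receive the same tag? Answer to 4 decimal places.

0.9742

It's easier to compute the probability that all 51 are distinct.
P(all distinct) = 366/366 · 365/366 · ··· · 316/366 ≈ 0.0258.
So the probability of at least one match is 1 − 0.0258 = 0.9742.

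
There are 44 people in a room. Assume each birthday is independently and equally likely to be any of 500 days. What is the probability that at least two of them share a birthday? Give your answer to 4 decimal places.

It's easier to compute the probability that all 44 are distinct.
P(all distinct) = 500/500 · 499/500 · ··· · 457/500 ≈ 0.1424.
So the probability of at least one match is 1 − 0.1424 = 0.8576.

0.8576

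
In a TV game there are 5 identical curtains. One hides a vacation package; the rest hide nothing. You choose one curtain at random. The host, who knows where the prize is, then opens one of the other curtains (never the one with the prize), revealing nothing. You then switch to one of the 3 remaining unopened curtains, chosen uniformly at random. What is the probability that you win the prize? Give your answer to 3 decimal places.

Your original curtain holds the prize with probability 1/5, so the other 4 collectively hold it with probability 4/5.
The host can always find an empty curtain to open, so this doesn't change that 4/5; it is now spread over the 3 remaining unopened curtains.
P(win by switching) = (4/5) · (1/3) = 4/15 ≈ 0.267.

0.267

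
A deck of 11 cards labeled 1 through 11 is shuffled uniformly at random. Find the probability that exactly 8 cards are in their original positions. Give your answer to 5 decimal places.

Choose which 8 of the 11 are fixed: C(11,8) = 165 ways.
The remaining 3 must have no fixed point: D(3) = 2.
P = 165·2/39916800 = 1/120960 ≈ 0.00001.

0.00001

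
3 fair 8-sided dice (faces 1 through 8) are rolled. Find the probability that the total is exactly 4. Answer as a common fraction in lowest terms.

3/512

There are 8^3 = 512 equally likely outcomes.
The number of ordered 3-tuples from {1,…,8} summing to 4 is 3.
P(sum = 4) = 3/512.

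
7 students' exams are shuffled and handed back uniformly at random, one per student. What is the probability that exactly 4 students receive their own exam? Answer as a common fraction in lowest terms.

1/72

Choose which 4 of the 7 are fixed: C(7,4) = 35 ways.
The remaining 3 must have no fixed point: D(3) = 2.
P = 35·2/5040 = 1/72.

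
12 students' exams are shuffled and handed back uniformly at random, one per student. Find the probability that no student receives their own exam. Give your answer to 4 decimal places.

0.3679

This is the derangement probability: permutations of 12 with no fixed point.
D(12) = 12! · (1 − 1/1! + 1/2! − ··· + (−1)^12/12!) = 176214841.
P = 176214841/479001600 = 16019531/43545600 ≈ 0.3679.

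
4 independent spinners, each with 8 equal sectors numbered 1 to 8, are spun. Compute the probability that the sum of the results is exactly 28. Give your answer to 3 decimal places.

There are 8^4 = 4096 equally likely outcomes.
The number of ordered 4-tuples from {1,…,8} summing to 28 is 35.
P(sum = 28) = 35/4096 ≈ 0.009.

0.009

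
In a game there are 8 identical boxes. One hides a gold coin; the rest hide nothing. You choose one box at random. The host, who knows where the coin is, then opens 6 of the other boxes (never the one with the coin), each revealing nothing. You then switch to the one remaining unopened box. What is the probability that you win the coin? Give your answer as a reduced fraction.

Your original box holds the coin with probability 1/8, so the other 7 collectively hold it with probability 7/8.
The host can always find 6 empty boxes to open, so the reveals don't change that 7/8; it is now spread over the 1 remaining unopened box.
P(win by switching) = (7/8) · (1/1) = 7/8.

7/8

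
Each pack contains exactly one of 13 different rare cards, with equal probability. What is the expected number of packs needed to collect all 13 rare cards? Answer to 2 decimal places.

41.34

After i distinct types are collected, each trial gives a new one with probability (13−i)/13, so the expected wait for the next new type is 13/(13−i).
E = 13/13 + 13/12 + 13/11 + 13/10 + 13/9 + 13/8 + 13/7 + 13/6 + 13/5 + 13/4 + 13/3 + 13/2 + 13/1 = 1145993/27720 ≈ 41.34.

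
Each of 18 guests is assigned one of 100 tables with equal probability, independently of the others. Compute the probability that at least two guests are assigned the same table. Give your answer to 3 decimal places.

0.804

It's easier to compute the probability that all 18 are distinct.
P(all distinct) = 100/100 · 99/100 · ··· · 83/100 ≈ 0.196.
So the probability of at least one match is 1 − 0.196 = 0.804.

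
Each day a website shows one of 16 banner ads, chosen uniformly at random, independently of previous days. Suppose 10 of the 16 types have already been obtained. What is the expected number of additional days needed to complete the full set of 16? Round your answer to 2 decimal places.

Starting from 10 distinct types, each trial gives a new one with probability (16−i)/16 when i types are held, so the wait for the next new type is 16/(16−i).
E = 16/6 + 16/5 + 16/4 + 16/3 + 16/2 + 16/1 = 196/5 ≈ 39.20.

39.20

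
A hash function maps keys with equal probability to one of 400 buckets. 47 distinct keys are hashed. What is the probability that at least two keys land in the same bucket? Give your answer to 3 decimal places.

0.940

It's easier to compute the probability that all 47 are distinct.
P(all distinct) = 400/400 · 399/400 · ··· · 354/400 ≈ 0.060.
So the probability of at least one match is 1 − 0.060 = 0.940.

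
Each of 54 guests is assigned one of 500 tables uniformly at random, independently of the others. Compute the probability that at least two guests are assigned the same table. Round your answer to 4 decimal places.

It's easier to compute the probability that all 54 are distinct.
P(all distinct) = 500/500 · 499/500 · ··· · 447/500 ≈ 0.0513.
So the probability of at least one match is 1 − 0.0513 = 0.9487.

0.9487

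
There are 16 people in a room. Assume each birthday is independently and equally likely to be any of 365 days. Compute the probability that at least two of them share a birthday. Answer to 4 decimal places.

It's easier to compute the probability that all 16 are distinct.
P(all distinct) = 365/365 · 364/365 · ··· · 350/365 ≈ 0.7164.
So the probability of at least one match is 1 − 0.7164 = 0.2836.

0.2836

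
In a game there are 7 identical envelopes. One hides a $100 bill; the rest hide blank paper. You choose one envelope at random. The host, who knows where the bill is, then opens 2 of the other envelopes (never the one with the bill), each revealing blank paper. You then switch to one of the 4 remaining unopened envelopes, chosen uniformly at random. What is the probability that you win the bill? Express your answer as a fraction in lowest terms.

Your original envelope holds the bill with probability 1/7, so the other 6 collectively hold it with probability 6/7.
The host can always find 2 empty envelopes to open, so the reveals don't change that 6/7; it is now spread over the 4 remaining unopened envelopes.
P(win by switching) = (6/7) · (1/4) = 3/14.

3/14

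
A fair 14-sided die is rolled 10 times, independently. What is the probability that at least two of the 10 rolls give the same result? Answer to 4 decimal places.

P(all 10 different) = 14/14 · 13/14 · ··· · 5/14 ≈ 0.0126.
P(at least two equal) = 1 − 0.0126 = 0.9874.

0.9874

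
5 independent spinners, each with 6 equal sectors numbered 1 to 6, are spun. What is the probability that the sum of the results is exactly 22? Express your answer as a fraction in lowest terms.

35/648

There are 6^5 = 7776 equally likely outcomes.
The number of ordered 5-tuples from {1,…,6} summing to 22 is 420.
P(sum = 22) = 420/7776 = 35/648.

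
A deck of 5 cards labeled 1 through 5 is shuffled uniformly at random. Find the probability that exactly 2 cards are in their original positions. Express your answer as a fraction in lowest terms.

1/6

Choose which 2 of the 5 are fixed: C(5,2) = 10 ways.
The remaining 3 must have no fixed point: D(3) = 2.
P = 10·2/120 = 1/6.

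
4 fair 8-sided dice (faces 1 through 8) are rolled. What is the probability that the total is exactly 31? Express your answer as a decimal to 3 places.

There are 8^4 = 4096 equally likely outcomes.
The number of ordered 4-tuples from {1,…,8} summing to 31 is 4.
P(sum = 31) = 4/4096 = 1/1024 ≈ 0.001.

0.001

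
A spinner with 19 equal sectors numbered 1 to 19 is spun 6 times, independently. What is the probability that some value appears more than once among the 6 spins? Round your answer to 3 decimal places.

0.585

P(all 6 different) = 19/19 · 18/19 · ··· · 14/19 ≈ 0.415.
P(at least two equal) = 1 − 0.415 = 0.585.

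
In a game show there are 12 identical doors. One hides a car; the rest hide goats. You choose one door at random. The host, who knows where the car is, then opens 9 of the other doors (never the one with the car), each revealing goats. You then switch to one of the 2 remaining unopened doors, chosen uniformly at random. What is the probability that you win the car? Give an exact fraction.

11/24

Your original door holds the car with probability 1/12, so the other 11 collectively hold it with probability 11/12.
The host can always find 9 empty doors to open, so the reveals don't change that 11/12; it is now spread over the 2 remaining unopened doors.
P(win by switching) = (11/12) · (1/2) = 11/24.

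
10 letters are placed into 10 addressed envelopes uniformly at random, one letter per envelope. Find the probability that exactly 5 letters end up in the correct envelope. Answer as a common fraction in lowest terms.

11/3600

Choose which 5 of the 10 are fixed: C(10,5) = 252 ways.
The remaining 5 must have no fixed point: D(5) = 44.
P = 252·44/3628800 = 11/3600.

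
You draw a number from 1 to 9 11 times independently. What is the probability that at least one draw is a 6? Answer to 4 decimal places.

0.7263

P(no draw is a 6) = (8/9)^11 ≈ 0.2737.
P(at least one) = 1 − 0.2737 = 0.7263.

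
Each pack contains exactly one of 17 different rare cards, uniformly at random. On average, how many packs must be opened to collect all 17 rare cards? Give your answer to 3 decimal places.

After i distinct types are collected, each trial gives a new one with probability (17−i)/17, so the expected wait for the next new type is 17/(17−i).
E = 17/17 + 17/16 + 17/15 + 17/14 + 17/13 + 17/12 + 17/11 + 17/10 + 17/9 + 17/8 + 17/7 + 17/6 + 17/5 + 17/4 + 17/3 + 17/2 + 17/1 = 42142223/720720 ≈ 58.472.

58.472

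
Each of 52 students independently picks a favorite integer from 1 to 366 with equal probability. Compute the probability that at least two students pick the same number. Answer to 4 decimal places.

It's easier to compute the probability that all 52 are distinct.
P(all distinct) = 366/366 · 365/366 · ··· · 315/366 ≈ 0.0222.
So the probability of at least one match is 1 − 0.0222 = 0.9778.

0.9778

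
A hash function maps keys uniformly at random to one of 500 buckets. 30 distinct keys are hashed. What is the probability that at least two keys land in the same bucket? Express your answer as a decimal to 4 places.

0.5884

It's easier to compute the probability that all 30 are distinct.
P(all distinct) = 500/500 · 499/500 · ··· · 471/500 ≈ 0.4116.
So the probability of at least one match is 1 − 0.4116 = 0.5884.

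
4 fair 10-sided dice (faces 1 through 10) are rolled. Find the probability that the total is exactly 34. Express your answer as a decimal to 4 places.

0.0084

There are 10^4 = 10000 equally likely outcomes.
The number of ordered 4-tuples from {1,…,10} summing to 34 is 84.
P(sum = 34) = 84/10000 = 21/2500 ≈ 0.0084.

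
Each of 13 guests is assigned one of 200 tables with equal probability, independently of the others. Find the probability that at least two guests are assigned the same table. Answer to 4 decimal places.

0.3286

It's easier to compute the probability that all 13 are distinct.
P(all distinct) = 200/200 · 199/200 · ··· · 188/200 ≈ 0.6714.
So the probability of at least one match is 1 − 0.6714 = 0.3286.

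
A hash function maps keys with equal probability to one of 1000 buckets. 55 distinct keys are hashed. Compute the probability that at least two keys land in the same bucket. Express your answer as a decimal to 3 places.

It's easier to compute the probability that all 55 are distinct.
P(all distinct) = 1000/1000 · 999/1000 · ··· · 946/1000 ≈ 0.220.
So the probability of at least one match is 1 − 0.220 = 0.780.

0.780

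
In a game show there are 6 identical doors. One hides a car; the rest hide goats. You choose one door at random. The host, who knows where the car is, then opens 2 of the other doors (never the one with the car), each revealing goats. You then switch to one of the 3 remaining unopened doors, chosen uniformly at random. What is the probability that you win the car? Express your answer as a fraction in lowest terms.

5/18

Your original door holds the car with probability 1/6, so the other 5 collectively hold it with probability 5/6.
The host can always find 2 empty doors to open, so the reveals don't change that 5/6; it is now spread over the 3 remaining unopened doors.
P(win by switching) = (5/6) · (1/3) = 5/18.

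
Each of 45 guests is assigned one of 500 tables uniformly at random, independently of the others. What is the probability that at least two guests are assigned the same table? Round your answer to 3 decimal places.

It's easier to compute the probability that all 45 are distinct.
P(all distinct) = 500/500 · 499/500 · ··· · 456/500 ≈ 0.130.
So the probability of at least one match is 1 − 0.130 = 0.870.

0.870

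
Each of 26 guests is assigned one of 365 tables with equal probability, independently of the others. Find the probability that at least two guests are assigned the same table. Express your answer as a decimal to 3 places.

It's easier to compute the probability that all 26 are distinct.
P(all distinct) = 365/365 · 364/365 · ··· · 340/365 ≈ 0.402.
So the probability of at least one match is 1 − 0.402 = 0.598.

0.598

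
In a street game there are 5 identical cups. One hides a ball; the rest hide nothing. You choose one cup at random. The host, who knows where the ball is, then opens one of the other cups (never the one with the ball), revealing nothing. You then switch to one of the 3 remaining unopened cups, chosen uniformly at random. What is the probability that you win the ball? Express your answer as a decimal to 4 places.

0.2667

Your original cup holds the ball with probability 1/5, so the other 4 collectively hold it with probability 4/5.
The host can always find an empty cup to open, so this doesn't change that 4/5; it is now spread over the 3 remaining unopened cups.
P(win by switching) = (4/5) · (1/3) = 4/15 ≈ 0.2667.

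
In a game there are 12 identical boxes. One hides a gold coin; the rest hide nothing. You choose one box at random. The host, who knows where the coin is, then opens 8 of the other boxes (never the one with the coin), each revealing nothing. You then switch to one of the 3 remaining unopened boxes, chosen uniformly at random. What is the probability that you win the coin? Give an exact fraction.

Your original box holds the coin with probability 1/12, so the other 11 collectively hold it with probability 11/12.
The host can always find 8 empty boxes to open, so the reveals don't change that 11/12; it is now spread over the 3 remaining unopened boxes.
P(win by switching) = (11/12) · (1/3) = 11/36.

11/36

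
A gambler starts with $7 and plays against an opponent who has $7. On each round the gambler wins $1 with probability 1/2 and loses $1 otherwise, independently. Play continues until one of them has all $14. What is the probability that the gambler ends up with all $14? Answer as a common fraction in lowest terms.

1/2

With a fair step, P(i) = ½P(i−1) + ½P(i+1) with P(0)=0, P(14)=1 has the linear solution P(i) = i/14.
P(7) = 7/14 = 1/2.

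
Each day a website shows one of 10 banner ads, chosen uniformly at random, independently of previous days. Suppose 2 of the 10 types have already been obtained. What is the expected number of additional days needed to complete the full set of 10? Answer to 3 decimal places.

Starting from 2 distinct types, each trial gives a new one with probability (10−i)/10 when i types are held, so the wait for the next new type is 10/(10−i).
E = 10/8 + 10/7 + 10/6 + 10/5 + 10/4 + 10/3 + 10/2 + 10/1 = 761/28 ≈ 27.179.

27.179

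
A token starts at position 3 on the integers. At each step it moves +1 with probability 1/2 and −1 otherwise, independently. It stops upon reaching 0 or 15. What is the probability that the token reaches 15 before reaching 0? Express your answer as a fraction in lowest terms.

With a fair step, P(i) = ½P(i−1) + ½P(i+1) with P(0)=0, P(15)=1 has the linear solution P(i) = i/15.
P(3) = 3/15 = 1/5.

1/5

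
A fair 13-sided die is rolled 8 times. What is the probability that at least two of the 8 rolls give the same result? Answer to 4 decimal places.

0.9364

P(all 8 different) = 13/13 · 12/13 · ··· · 6/13 ≈ 0.0636.
P(at least two equal) = 1 − 0.0636 = 0.9364.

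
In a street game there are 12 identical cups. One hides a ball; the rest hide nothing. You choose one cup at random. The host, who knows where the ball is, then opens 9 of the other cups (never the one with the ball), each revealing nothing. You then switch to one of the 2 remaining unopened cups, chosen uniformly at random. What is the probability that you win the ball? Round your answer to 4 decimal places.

0.4583

Your original cup holds the ball with probability 1/12, so the other 11 collectively hold it with probability 11/12.
The host can always find 9 empty cups to open, so the reveals don't change that 11/12; it is now spread over the 2 remaining unopened cups.
P(win by switching) = (11/12) · (1/2) = 11/24 ≈ 0.4583.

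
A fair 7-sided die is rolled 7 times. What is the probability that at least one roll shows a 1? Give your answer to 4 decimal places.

P(no roll shows a 1) = (6/7)^7 ≈ 0.3399.
P(at least one) = 1 − 0.3399 = 0.6601.

0.6601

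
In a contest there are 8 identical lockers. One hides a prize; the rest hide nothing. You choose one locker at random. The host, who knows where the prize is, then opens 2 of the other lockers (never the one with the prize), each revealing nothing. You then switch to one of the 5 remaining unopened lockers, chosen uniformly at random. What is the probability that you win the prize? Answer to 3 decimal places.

0.175

Your original locker holds the prize with probability 1/8, so the other 7 collectively hold it with probability 7/8.
The host can always find 2 empty lockers to open, so the reveals don't change that 7/8; it is now spread over the 5 remaining unopened lockers.
P(win by switching) = (7/8) · (1/5) = 7/40 ≈ 0.175.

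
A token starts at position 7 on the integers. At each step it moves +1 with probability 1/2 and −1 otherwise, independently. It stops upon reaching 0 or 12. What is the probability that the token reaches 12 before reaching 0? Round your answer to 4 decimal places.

With a fair step, P(i) = ½P(i−1) + ½P(i+1) with P(0)=0, P(12)=1 has the linear solution P(i) = i/12.
P(7) = 7/12 ≈ 0.5833.

0.5833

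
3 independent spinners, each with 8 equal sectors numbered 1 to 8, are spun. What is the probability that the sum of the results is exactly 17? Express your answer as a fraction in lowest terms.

There are 8^3 = 512 equally likely outcomes.
The number of ordered 3-tuples from {1,…,8} summing to 17 is 36.
P(sum = 17) = 36/512 = 9/128.

9/128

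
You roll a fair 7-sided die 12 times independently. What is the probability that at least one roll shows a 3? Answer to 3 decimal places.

0.843

P(no roll shows a 3) = (6/7)^12 ≈ 0.157.
P(at least one) = 1 − 0.157 = 0.843.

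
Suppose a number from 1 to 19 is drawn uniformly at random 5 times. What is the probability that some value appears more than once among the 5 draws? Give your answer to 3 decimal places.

P(all 5 different) = 19/19 · 18/19 · ··· · 15/19 ≈ 0.564.
P(at least two equal) = 1 − 0.564 = 0.436.

0.436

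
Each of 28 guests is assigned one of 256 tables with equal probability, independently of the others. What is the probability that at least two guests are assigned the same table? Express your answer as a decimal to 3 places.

0.784

It's easier to compute the probability that all 28 are distinct.
P(all distinct) = 256/256 · 255/256 · ··· · 229/256 ≈ 0.216.
So the probability of at least one match is 1 − 0.216 = 0.784.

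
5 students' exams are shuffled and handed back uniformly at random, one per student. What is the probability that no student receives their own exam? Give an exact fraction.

This is the derangement probability: permutations of 5 with no fixed point.
D(5) = 5! · (1 − 1/1! + 1/2! − ··· + (−1)^5/5!) = 44.
P = 44/120 = 11/30.

11/30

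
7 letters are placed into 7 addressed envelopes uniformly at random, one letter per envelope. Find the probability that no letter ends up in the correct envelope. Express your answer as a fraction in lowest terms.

103/280

This is the derangement probability: permutations of 7 with no fixed point.
D(7) = 7! · (1 − 1/1! + 1/2! − ··· + (−1)^7/7!) = 1854.
P = 1854/5040 = 103/280.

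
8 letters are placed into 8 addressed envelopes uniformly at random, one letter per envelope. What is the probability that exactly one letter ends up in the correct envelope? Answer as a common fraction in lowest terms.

Choose which one is fixed: C(8,1) = 8 ways.
The remaining 7 must have no fixed point: D(7) = 1854.
P = 8·1854/40320 = 103/280.

103/280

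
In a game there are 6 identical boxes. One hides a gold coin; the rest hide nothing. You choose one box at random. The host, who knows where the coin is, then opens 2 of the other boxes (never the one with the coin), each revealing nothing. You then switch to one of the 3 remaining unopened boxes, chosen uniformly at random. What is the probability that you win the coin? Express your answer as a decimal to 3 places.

0.278

Your original box holds the coin with probability 1/6, so the other 5 collectively hold it with probability 5/6.
The host can always find 2 empty boxes to open, so the reveals don't change that 5/6; it is now spread over the 3 remaining unopened boxes.
P(win by switching) = (5/6) · (1/3) = 5/18 ≈ 0.278.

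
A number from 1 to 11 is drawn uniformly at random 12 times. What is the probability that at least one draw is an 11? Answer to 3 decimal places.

0.681

P(no draw is an 11) = (10/11)^12 ≈ 0.319.
P(at least one) = 1 − 0.319 = 0.681.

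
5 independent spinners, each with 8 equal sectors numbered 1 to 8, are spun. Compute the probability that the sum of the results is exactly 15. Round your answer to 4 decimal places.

0.0283

There are 8^5 = 32768 equally likely outcomes.
The number of ordered 5-tuples from {1,…,8} summing to 15 is 926.
P(sum = 15) = 926/32768 = 463/16384 ≈ 0.0283.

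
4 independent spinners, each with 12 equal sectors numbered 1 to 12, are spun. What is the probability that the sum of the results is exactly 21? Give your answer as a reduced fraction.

There are 12^4 = 20736 equally likely outcomes.
The number of ordered 4-tuples from {1,…,12} summing to 21 is 916.
P(sum = 21) = 916/20736 = 229/5184.

229/5184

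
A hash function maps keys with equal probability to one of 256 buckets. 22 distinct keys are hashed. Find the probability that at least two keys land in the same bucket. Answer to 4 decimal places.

It's easier to compute the probability that all 22 are distinct.
P(all distinct) = 256/256 · 255/256 · ··· · 235/256 ≈ 0.3951.
So the probability of at least one match is 1 − 0.3951 = 0.6049.

0.6049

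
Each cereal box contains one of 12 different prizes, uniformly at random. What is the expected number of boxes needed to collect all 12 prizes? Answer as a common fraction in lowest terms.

After i distinct types are collected, each trial gives a new one with probability (12−i)/12, so the expected wait for the next new type is 12/(12−i).
E = 12/12 + 12/11 + 12/10 + 12/9 + 12/8 + 12/7 + 12/6 + 12/5 + 12/4 + 12/3 + 12/2 + 12/1 = 86021/2310.

86021/2310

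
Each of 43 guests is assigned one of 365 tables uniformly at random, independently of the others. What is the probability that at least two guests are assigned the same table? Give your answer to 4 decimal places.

0.9239

It's easier to compute the probability that all 43 are distinct.
P(all distinct) = 365/365 · 364/365 · ··· · 323/365 ≈ 0.0761.
So the probability of at least one match is 1 − 0.0761 = 0.9239.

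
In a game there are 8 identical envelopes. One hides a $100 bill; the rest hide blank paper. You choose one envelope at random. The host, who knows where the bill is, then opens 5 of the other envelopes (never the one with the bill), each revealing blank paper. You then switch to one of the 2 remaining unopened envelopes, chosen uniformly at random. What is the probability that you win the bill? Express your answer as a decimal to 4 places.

Your original envelope holds the bill with probability 1/8, so the other 7 collectively hold it with probability 7/8.
The host can always find 5 empty envelopes to open, so the reveals don't change that 7/8; it is now spread over the 2 remaining unopened envelopes.
P(win by switching) = (7/8) · (1/2) = 7/16 ≈ 0.4375.

0.4375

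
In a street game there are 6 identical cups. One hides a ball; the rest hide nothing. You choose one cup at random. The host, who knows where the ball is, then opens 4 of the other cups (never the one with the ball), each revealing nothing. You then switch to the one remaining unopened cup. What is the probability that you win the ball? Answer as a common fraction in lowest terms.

5/6

Your original cup holds the ball with probability 1/6, so the other 5 collectively hold it with probability 5/6.
The host can always find 4 empty cups to open, so the reveals don't change that 5/6; it is now spread over the 1 remaining unopened cup.
P(win by switching) = (5/6) · (1/1) = 5/6.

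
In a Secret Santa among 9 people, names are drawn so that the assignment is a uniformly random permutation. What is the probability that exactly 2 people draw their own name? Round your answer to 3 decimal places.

Choose which 2 of the 9 are fixed: C(9,2) = 36 ways.
The remaining 7 must have no fixed point: D(7) = 1854.
P = 36·1854/362880 = 103/560 ≈ 0.184.

0.184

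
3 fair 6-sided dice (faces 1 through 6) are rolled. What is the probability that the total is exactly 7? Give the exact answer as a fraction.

There are 6^3 = 216 equally likely outcomes.
The number of ordered 3-tuples from {1,…,6} summing to 7 is 15.
P(sum = 7) = 15/216 = 5/72.

5/72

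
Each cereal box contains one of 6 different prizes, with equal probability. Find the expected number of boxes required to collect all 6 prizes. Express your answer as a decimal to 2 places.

After i distinct types are collected, each trial gives a new one with probability (6−i)/6, so the expected wait for the next new type is 6/(6−i).
E = 6/6 + 6/5 + 6/4 + 6/3 + 6/2 + 6/1 = 147/10 ≈ 14.70.

14.70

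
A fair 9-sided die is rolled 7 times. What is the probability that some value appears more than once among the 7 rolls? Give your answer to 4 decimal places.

0.9621

P(all 7 different) = 9/9 · 8/9 · ··· · 3/9 ≈ 0.0379.
P(at least two equal) = 1 − 0.0379 = 0.9621.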